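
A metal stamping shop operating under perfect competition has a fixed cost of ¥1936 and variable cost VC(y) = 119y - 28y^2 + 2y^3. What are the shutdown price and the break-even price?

Shutdown price = ¥21; break-even price = ¥229

Shutdown price = min AVC. AVC = 119 - 28y + 2y^2, with vertex at y = 7 and minimum ¥21.
ATC = 1936/y + 119 - 28y + 2y^2. Setting dATC/dy = −1936/y^2 − 28 + 4y = 0 gives y = 11 (since 4·11^3 − 28·11^2 = 1936).
min ATC = 1936/11 + 119 − 28·11 + 2·11^2 = ¥229. That is the break-even price.
For ¥21 ≤ P < ¥229 the firm produces at a loss; below ¥21 it shuts down.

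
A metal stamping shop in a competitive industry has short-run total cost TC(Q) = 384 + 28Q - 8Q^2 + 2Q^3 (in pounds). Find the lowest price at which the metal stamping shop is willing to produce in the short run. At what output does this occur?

The firm shuts down when price falls below the minimum of average variable cost. AVC = VC/Q = 28 - 8Q + 2Q^2.
dAVC/dQ = -8 + 4Q = 0 gives Q = 2. min AVC = 28 - 8·2 + 2·2^2 = 20.
So the shutdown price is £20.

£20 per unit, at Q = 2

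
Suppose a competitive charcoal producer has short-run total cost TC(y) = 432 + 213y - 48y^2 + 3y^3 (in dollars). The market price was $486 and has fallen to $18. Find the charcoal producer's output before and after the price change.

Output falls from 13 to 0 (the firm shuts down)

MC = 213 - 96y + 9y^2; the shutdown threshold is min AVC = $21 (at y = 8).
At P = $486 ≥ min AVC, set P = MC on the rising branch: y = 13.
At P = $18 < min AVC = $21, price no longer covers variable cost at any output, so the firm shuts down: y = 0.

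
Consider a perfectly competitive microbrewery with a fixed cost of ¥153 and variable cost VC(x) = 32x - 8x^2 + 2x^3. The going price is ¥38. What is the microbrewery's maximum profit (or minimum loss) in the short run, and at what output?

AVC = 32 - 8x + 2x^2 has its minimum ¥24 at x = 2; price ¥38 clears that bar, so the firm operates.
MC = 32 - 16x + 6x^2. Setting P = MC and taking the root on the rising branch gives x* = 3.
TR = 38·3 = 114. TC = 153 + 78 = 231. Profit = 114 − 231 = -¥117.
Shutting down would mean losing the fixed cost of ¥153, so operating at a loss of ¥117 is better by ¥36.

Profit = -¥117 at x = 3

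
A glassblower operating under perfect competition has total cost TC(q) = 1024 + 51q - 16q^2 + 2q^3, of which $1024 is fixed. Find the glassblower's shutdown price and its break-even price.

Shutdown price = min AVC. AVC = 51 - 16q + 2q^2, with vertex at q = 4 and minimum $19.
ATC = 1024/q + 51 - 16q + 2q^2. Setting dATC/dq = −1024/q^2 − 16 + 4q = 0 gives q = 8 (since 4·8^3 − 16·8^2 = 1024).
min ATC = 1024/8 + 51 − 16·8 + 2·8^2 = $179. That is the break-even price.
For $19 ≤ P < $179 the firm produces at a loss; below $19 it shuts down.

Shutdown price = $19; break-even price = $179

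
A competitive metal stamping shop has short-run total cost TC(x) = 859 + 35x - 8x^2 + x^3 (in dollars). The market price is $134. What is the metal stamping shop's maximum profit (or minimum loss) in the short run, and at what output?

Profit = -$49 at x = 9

AVC = 35 - 8x + x^2; min AVC = $19 at x = 4. Since P = $134 ≥ min AVC, the firm produces.
MC = 35 - 16x + 3x^2. Setting P = MC and taking the root on the rising branch gives x* = 9.
TR = 134·9 = 1206. TC = 859 + 396 = 1255. Profit = 1206 − 1255 = -$49.
Shutting down would mean losing the fixed cost of $859, so operating at a loss of $49 is better by $810.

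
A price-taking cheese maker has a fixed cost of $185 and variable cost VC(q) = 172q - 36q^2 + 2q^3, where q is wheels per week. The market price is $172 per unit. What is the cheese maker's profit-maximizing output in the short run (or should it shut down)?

Variable cost is VC = 172q - 36q^2 + 2q^3, so AVC = VC/q = 172 - 36q + 2q^2 and MC = dTC/dq = 172 - 72q + 6q^2.
AVC is minimized where dAVC/dq = -36 + 4q = 0, at q = 9; min AVC = 172 - 36·9 + 2·9^2 = $10.
Since P = $172 ≥ min AVC = $10, price covers variable cost and the firm should produce.
Solving P = MC: -72q + 6q^2 = 0 ⇒ q = 0 or 12. On the upward-sloping branch, q* = 12.
Check: AVC at q = 12 is $28 ≤ P, so revenue covers variable cost.
Profit = P·q − TC = 172·12 − 521 = $1543.

Produce at q = 12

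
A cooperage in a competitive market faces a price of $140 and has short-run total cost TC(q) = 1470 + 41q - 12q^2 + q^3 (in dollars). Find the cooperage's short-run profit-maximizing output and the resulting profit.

Profit = -$260 at q = 11

AVC = 41 - 12q + q^2 has its minimum $5 at q = 6; price $140 clears that bar, so the firm operates.
MC = 41 - 24q + 3q^2. Setting P = MC and taking the root on the rising branch gives q* = 11.
TR = 140·11 = 1540. TC = 1470 + 330 = 1800. Profit = 1540 − 1800 = -$260.
By producing, the firm covers all variable cost plus $1210 of fixed cost; shutting down would lose the full $1470.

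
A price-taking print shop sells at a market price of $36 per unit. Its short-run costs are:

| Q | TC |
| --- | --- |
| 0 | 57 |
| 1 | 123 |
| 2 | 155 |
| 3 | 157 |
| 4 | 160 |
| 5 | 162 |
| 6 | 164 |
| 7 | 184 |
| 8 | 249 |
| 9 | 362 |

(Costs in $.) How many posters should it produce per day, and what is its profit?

Q = 7; profit = $68

Compute π = P·Q − TC at each output: Q=0: -57; Q=1: -87; Q=2: -83; Q=3: -49; Q=4: -16; Q=5: 18; Q=6: 52; Q=7: 68; Q=8: 39; Q=9: -38.
Profit is maximized at Q = 7. AVC there is 127/7 = $18.14 ≤ P, so producing beats shutting down (which would give -$57).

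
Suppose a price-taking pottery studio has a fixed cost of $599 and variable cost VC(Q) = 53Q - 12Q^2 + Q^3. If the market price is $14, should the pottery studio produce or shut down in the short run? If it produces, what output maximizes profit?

Variable cost is VC = 53Q - 12Q^2 + Q^3, so AVC = VC/Q = 53 - 12Q + Q^2 and MC = dTC/dQ = 53 - 24Q + 3Q^2.
The AVC parabola has its vertex at Q = 12/2 = 6, where AVC = 53 - 12·6 + 6^2 = $17.
With P < min AVC ($14 < $17), every unit sold adds to the loss.
Best response: produce nothing and absorb the $599 fixed cost.

Shut down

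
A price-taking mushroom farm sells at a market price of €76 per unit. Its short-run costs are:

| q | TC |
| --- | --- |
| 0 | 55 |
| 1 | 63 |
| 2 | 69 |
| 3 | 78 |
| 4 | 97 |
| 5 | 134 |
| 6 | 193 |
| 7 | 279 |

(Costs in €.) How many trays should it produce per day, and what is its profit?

q = 6; profit = €263

Tabulate TR − TC: q=0: -55; q=1: 13; q=2: 83; q=3: 150; q=4: 207; q=5: 246; q=6: 263; q=7: 253.
Profit is maximized at q = 6. AVC there is 138/6 = €23 ≤ P, so producing beats shutting down (which would give -€55).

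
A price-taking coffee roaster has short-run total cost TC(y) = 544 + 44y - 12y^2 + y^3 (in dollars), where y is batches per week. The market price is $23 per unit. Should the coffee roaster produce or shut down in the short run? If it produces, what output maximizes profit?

Strip out fixed cost: VC = 44y - 12y^2 + y^3. Then AVC = 44 - 12y + y^2 and MC = 44 - 24y + 3y^2.
AVC hits its minimum where MC = AVC, at y = 6, giving min AVC = 44 - 12·6 + 6^2 = $8.
Since P = $23 ≥ min AVC = $8, price covers variable cost and the firm should produce.
P = MC gives 21 - 24y + 3y^2 = 0, with roots 1 and 7. Take the larger (rising MC): y* = 7.
Check: AVC at y = 7 is $9 ≤ P, so revenue covers variable cost.
Profit = P·y − TC = 23·7 − 607 = -$446, a loss, but smaller than the $544 fixed cost the firm would lose by shutting down.

Produce at y = 7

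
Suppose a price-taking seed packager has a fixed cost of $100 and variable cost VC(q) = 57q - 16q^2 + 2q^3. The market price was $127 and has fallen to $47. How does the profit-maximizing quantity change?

MC = 57 - 32q + 6q^2; the shutdown threshold is min AVC = $25 (at q = 4).
With P = $127 above the shutdown price, P = MC gives q = 7.
At P = $47 ≥ min AVC, set P = MC: q = 5. The firm stays open but cuts output.

Output falls from 7 to 5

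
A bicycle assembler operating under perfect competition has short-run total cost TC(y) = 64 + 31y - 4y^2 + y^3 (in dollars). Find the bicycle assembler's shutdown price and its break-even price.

Shutdown price = $27; break-even price = $47

Shutdown price = min AVC. AVC = 31 - 4y + y^2, with vertex at y = 2 and minimum $27.
ATC = 64/y + 31 - 4y + y^2. Setting dATC/dy = −64/y^2 − 4 + 2y = 0 gives y = 4 (since 2·4^3 − 4·4^2 = 64).
min ATC = 64/4 + 31 − 4·4 + 4^2 = $47. That is the break-even price.
For $27 ≤ P < $47 the firm produces at a loss; below $27 it shuts down.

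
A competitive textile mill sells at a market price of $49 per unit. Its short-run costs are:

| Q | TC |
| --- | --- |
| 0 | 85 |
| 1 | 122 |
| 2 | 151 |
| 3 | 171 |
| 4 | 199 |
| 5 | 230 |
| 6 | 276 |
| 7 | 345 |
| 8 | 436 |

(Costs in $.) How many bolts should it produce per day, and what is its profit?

Compute π = P·Q − TC at each output: Q=0: -85; Q=1: -73; Q=2: -53; Q=3: -24; Q=4: -3; Q=5: 15; Q=6: 18; Q=7: -2; Q=8: -44.
Profit is maximized at Q = 6. AVC there is 191/6 = $31.83 ≤ P, so producing beats shutting down (which would give -$85).

Q = 6; profit = $18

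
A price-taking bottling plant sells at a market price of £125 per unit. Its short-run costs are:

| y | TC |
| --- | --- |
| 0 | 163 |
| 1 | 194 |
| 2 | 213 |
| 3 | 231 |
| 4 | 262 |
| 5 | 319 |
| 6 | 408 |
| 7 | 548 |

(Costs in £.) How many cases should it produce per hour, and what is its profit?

y = 6; profit = £342

Profit at each row (π = 125y − TC): y=0: -163; y=1: -69; y=2: 37; y=3: 144; y=4: 238; y=5: 306; y=6: 342; y=7: 327.
Profit is maximized at y = 6. AVC there is 245/6 = £40.83 ≤ P, so producing beats shutting down (which would give -£163).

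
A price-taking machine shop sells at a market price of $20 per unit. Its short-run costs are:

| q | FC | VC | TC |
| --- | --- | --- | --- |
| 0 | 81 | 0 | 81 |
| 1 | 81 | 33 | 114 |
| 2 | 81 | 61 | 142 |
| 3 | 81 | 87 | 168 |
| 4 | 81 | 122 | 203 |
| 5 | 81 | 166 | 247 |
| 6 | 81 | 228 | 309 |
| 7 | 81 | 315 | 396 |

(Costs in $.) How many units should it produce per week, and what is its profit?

q = 0 (shut down); profit = -$81

Tabulate TR − TC: q=0: -81; q=1: -94; q=2: -102; q=3: -108; q=4: -123; q=5: -147; q=6: -189; q=7: -256.
Profit is highest at q = 0. Equivalently, the lowest AVC in the table is 87/3 ≈ $29 at q = 3, and P = $20 falls below it — price never covers variable cost, so the firm shuts down and loses only its fixed cost.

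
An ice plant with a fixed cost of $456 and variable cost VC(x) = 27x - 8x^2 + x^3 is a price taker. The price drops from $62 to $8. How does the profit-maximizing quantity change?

MC = 27 - 16x + 3x^2; the shutdown threshold is min AVC = $11 (at x = 4).
With P = $62 above the shutdown price, P = MC gives x = 7.
At P = $8 < min AVC = $11, price no longer covers variable cost at any output, so the firm shuts down: x = 0.

Output falls from 7 to 0 (the firm shuts down)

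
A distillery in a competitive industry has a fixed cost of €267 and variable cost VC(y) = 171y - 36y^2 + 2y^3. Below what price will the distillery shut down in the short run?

Short-run supply begins at min AVC. From VC = 171y - 36y^2 + 2y^3, AVC = 171 - 36y + 2y^2.
At the minimum of AVC, MC = AVC. MC = 171 - 72y + 6y^2; setting MC = AVC gives 4y^2 - 36y = 0, so y = 9. min AVC = 9.
So the shutdown price is €9.

€9 per unit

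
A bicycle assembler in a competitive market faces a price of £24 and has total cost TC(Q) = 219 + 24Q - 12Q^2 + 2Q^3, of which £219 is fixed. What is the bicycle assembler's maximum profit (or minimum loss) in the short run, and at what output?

Profit = -£155 at Q = 4

AVC = 24 - 12Q + 2Q^2 has its minimum £6 at Q = 3; price £24 clears that bar, so the firm operates.
MC = 24 - 24Q + 6Q^2. Setting P = MC and taking the root on the rising branch gives Q* = 4.
TR = 24·4 = 96. TC = 219 + 32 = 251. Profit = 96 − 251 = -£155.
By producing, the firm covers all variable cost plus £64 of fixed cost; shutting down would lose the full £219.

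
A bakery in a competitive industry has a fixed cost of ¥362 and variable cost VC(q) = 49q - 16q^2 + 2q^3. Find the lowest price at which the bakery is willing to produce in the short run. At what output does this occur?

Short-run supply begins at min AVC. From VC = 49q - 16q^2 + 2q^3, AVC = 49 - 16q + 2q^2.
At the minimum of AVC, MC = AVC. MC = 49 - 32q + 6q^2; setting MC = AVC gives 4q^2 - 16q = 0, so q = 4. min AVC = 17.
For P < ¥17 the firm produces nothing.

¥17 per unit, at q = 4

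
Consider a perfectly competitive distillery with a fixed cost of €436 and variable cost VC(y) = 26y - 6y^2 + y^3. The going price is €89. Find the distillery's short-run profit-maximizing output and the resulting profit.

Profit = -€44 at y = 7

AVC = 26 - 6y + y^2; min AVC = €17 at y = 3. Since P = €89 ≥ min AVC, the firm produces.
MC = 26 - 12y + 3y^2. Setting P = MC and taking the root on the rising branch gives y* = 7.
TR = 89·7 = 623. TC = 436 + 231 = 667. Profit = 623 − 667 = -€44.
By producing, the firm covers all variable cost plus €392 of fixed cost; shutting down would lose the full €436.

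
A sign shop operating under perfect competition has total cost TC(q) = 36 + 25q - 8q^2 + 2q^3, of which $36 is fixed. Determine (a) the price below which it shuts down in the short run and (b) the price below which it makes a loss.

Shutdown price = $17; break-even price = $31

Shutdown price = min AVC. AVC = 25 - 8q + 2q^2, with vertex at q = 2 and minimum $17.
ATC = 36/q + 25 - 8q + 2q^2. Setting dATC/dq = −36/q^2 − 8 + 4q = 0 gives q = 3 (since 4·3^3 − 8·3^2 = 36).
min ATC = 36/3 + 25 − 8·3 + 2·3^2 = $31. That is the break-even price.
Between these two prices the firm operates at a loss; above $31 it earns a profit.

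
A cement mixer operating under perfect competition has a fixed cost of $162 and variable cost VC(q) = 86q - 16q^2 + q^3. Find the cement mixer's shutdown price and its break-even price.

Shutdown price = min AVC. AVC = 86 - 16q + q^2, with vertex at q = 8 and minimum $22.
ATC = 162/q + 86 - 16q + q^2. Setting dATC/dq = −162/q^2 − 16 + 2q = 0 gives q = 9 (since 2·9^3 − 16·9^2 = 162).
min ATC = 162/9 + 86 − 16·9 + 9^2 = $41. That is the break-even price.
For $22 ≤ P < $41 the firm produces at a loss; below $22 it shuts down.

Shutdown price = $22; break-even price = $41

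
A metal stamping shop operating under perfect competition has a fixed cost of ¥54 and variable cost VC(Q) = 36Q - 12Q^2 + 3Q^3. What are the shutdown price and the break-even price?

AVC = 36 - 12Q + 3Q^2; minimized at Q = 2, giving min AVC = ¥24. That is the shutdown price.
ATC = 54/Q + 36 - 12Q + 3Q^2. Setting dATC/dQ = −54/Q^2 − 12 + 6Q = 0 gives Q = 3 (since 6·3^3 − 12·3^2 = 54).
min ATC = 54/3 + 36 − 12·3 + 3·3^2 = ¥45. That is the break-even price.
Between these two prices the firm operates at a loss; above ¥45 it earns a profit.

Shutdown price = ¥24; break-even price = ¥45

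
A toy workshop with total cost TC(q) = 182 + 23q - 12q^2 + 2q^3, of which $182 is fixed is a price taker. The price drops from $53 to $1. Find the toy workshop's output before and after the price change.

MC = 23 - 24q + 6q^2; the shutdown threshold is min AVC = $5 (at q = 3).
At P = $53 ≥ min AVC, set P = MC on the rising branch: q = 5.
At P = $1 < min AVC = $5, price no longer covers variable cost at any output, so the firm shuts down: q = 0.

Output falls from 5 to 0 (the firm shuts down)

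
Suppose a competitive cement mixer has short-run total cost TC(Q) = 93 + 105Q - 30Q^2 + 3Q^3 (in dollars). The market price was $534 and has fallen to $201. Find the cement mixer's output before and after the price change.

AVC = 105 - 30Q + 3Q^2, minimized at Q = 5 where min AVC = $30. MC = 105 - 60Q + 9Q^2.
At P = $534 ≥ min AVC, set P = MC on the rising branch: Q = 11.
At P = $201 ≥ min AVC, set P = MC: Q = 8. The firm stays open but cuts output.

Output falls from 11 to 8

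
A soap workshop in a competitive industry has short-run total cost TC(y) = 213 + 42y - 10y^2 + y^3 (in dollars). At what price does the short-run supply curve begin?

$17 per unit

Short-run supply begins at min AVC. From VC = 42y - 10y^2 + y^3, AVC = 42 - 10y + y^2.
dAVC/dy = -10 + 2y = 0 gives y = 5. min AVC = 42 - 10·5 + 5^2 = 17.
The firm shuts down for any P below $17.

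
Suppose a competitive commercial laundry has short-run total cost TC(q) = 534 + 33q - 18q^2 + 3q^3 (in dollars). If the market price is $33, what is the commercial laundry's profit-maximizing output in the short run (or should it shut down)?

Produce at q = 4

From TC, MC = TC'(q) = 33 - 36q + 9q^2 and AVC = VC/q = 33 - 18q + 3q^2.
AVC is minimized where dAVC/dq = -18 + 6q = 0, at q = 3; min AVC = 33 - 18·3 + 3·3^2 = $6.
P = $33 exceeds min AVC = $6, so the firm stays open.
Solving P = MC: -36q + 9q^2 = 0 ⇒ q = 0 or 4. On the upward-sloping branch, q* = 4.
Check: AVC at q = 4 is $9 ≤ P, so revenue covers variable cost.
Profit = P·q − TC = 33·4 − 570 = -$438, a loss, but smaller than the $534 fixed cost the firm would lose by shutting down.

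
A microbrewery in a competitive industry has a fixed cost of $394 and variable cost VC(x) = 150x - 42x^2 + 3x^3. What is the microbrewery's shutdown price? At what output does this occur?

$3 per unit, at x = 7

Short-run supply begins at min AVC. From VC = 150x - 42x^2 + 3x^3, AVC = 150 - 42x + 3x^2.
At the minimum of AVC, MC = AVC. MC = 150 - 84x + 9x^2; setting MC = AVC gives 6x^2 - 42x = 0, so x = 7. min AVC = 3.
For P < $3 the firm produces nothing.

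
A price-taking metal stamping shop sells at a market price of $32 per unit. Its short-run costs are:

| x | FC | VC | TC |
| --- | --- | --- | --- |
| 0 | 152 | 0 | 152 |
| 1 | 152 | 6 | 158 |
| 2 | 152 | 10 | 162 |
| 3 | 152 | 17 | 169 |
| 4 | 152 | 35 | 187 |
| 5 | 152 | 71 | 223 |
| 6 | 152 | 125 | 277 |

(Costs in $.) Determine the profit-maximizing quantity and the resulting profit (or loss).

x = 4; profit = -$59

Profit at each row (π = 32x − TC): x=0: -152; x=1: -126; x=2: -98; x=3: -73; x=4: -59; x=5: -63; x=6: -85.
Profit is maximized at x = 4. AVC there is 35/4 = $8.75 ≤ P, so producing beats shutting down (which would give -$152).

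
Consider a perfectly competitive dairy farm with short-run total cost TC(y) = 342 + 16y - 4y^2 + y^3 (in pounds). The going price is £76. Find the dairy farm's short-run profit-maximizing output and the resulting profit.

Profit = -£54 at y = 6

AVC = 16 - 4y + y^2 has its minimum £12 at y = 2; price £76 clears that bar, so the firm operates.
With MC = 16 - 8y + 3y^2, P = MC on the upward-sloping part at y* = 6.
TR = 76·6 = 456. TC = 342 + 168 = 510. Profit = 456 − 510 = -£54.
Shutting down would mean losing the fixed cost of £342, so operating at a loss of £54 is better by £288.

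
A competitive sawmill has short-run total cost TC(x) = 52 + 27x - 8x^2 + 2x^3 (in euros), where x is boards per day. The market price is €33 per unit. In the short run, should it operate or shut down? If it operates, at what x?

Produce at x = 3

From TC, MC = TC'(x) = 27 - 16x + 6x^2 and AVC = VC/x = 27 - 8x + 2x^2.
AVC is minimized where dAVC/dx = -8 + 4x = 0, at x = 2; min AVC = 27 - 8·2 + 2·2^2 = €19.
P = €33 exceeds min AVC = €19, so the firm stays open.
P = MC gives -6 - 16x + 6x^2 = 0, with roots -1/3 and 3. Take the larger (rising MC): x* = 3.
Check: AVC at x = 3 is €21 ≤ P, so revenue covers variable cost.
Profit = P·x − TC = 33·3 − 115 = -€16, a loss, but smaller than the €52 fixed cost the firm would lose by shutting down.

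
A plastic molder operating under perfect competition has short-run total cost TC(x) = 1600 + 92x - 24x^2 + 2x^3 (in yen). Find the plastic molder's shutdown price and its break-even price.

Shutdown price = ¥20; break-even price = ¥212

Shutdown price = min AVC. AVC = 92 - 24x + 2x^2, with vertex at x = 6 and minimum ¥20.
ATC = 1600/x + 92 - 24x + 2x^2. Setting dATC/dx = −1600/x^2 − 24 + 4x = 0 gives x = 10 (since 4·10^3 − 24·10^2 = 1600).
min ATC = 1600/10 + 92 − 24·10 + 2·10^2 = ¥212. That is the break-even price.
Between these two prices the firm operates at a loss; above ¥212 it earns a profit.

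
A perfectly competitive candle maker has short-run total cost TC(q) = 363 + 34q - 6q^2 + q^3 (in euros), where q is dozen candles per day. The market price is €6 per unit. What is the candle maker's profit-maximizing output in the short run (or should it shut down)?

Strip out fixed cost: VC = 34q - 6q^2 + q^3. Then AVC = 34 - 6q + q^2 and MC = 34 - 12q + 3q^2.
AVC hits its minimum where MC = AVC, at q = 3, giving min AVC = 34 - 6·3 + 3^2 = €25.
P = €6 lies below min AVC = €25; no output level covers variable cost.
Best response: produce nothing and absorb the €363 fixed cost.

Shut down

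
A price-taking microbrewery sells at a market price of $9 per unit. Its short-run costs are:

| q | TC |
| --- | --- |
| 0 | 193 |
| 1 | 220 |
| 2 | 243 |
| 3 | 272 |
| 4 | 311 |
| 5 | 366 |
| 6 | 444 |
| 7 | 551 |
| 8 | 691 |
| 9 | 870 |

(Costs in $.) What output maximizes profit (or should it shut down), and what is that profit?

Tabulate TR − TC: q=0: -193; q=1: -211; q=2: -225; q=3: -245; q=4: -275; q=5: -321; q=6: -390; q=7: -488; q=8: -619; q=9: -789.
Profit is highest at q = 0. Equivalently, the lowest AVC in the table is 50/2 ≈ $25 at q = 2, and P = $9 falls below it — price never covers variable cost, so the firm shuts down and loses only its fixed cost.

q = 0 (shut down); profit = -$193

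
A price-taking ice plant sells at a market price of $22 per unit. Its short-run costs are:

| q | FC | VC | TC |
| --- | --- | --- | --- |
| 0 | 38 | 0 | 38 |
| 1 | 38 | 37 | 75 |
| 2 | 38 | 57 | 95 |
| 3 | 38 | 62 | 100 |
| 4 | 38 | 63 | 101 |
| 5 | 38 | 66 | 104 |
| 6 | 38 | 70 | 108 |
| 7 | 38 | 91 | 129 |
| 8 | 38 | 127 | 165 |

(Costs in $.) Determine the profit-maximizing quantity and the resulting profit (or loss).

Compute π = P·q − TC at each output: q=0: -38; q=1: -53; q=2: -51; q=3: -34; q=4: -13; q=5: 6; q=6: 24; q=7: 25; q=8: 11.
Profit is maximized at q = 7. AVC there is 91/7 = $13 ≤ P, so producing beats shutting down (which would give -$38).

q = 7; profit = $25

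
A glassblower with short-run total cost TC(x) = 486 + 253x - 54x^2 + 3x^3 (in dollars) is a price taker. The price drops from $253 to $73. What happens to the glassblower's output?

Output falls from 12 to 10

AVC = 253 - 54x + 3x^2, minimized at x = 9 where min AVC = $10. MC = 253 - 108x + 9x^2.
At P = $253 ≥ min AVC, set P = MC on the rising branch: x = 12.
At P = $73 ≥ min AVC, set P = MC: x = 10. The firm stays open but cuts output.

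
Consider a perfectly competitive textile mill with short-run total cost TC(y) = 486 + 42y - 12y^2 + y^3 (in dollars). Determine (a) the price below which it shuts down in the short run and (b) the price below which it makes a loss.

Shutdown price = min AVC. AVC = 42 - 12y + y^2, with vertex at y = 6 and minimum $6.
ATC = 486/y + 42 - 12y + y^2. Setting dATC/dy = −486/y^2 − 12 + 2y = 0 gives y = 9 (since 2·9^3 − 12·9^2 = 486).
min ATC = 486/9 + 42 − 12·9 + 9^2 = $69. That is the break-even price.
For $6 ≤ P < $69 the firm produces at a loss; below $6 it shuts down.

Shutdown price = $6; break-even price = $69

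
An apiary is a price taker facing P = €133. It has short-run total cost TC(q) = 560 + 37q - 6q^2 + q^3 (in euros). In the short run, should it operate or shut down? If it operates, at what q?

From TC, MC = TC'(q) = 37 - 12q + 3q^2 and AVC = VC/q = 37 - 6q + q^2.
AVC is minimized where dAVC/dq = -6 + 2q = 0, at q = 3; min AVC = 37 - 6·3 + 3^2 = €28.
P = €133 exceeds min AVC = €28, so the firm stays open.
Solving P = MC: -96 - 12q + 3q^2 = 0 ⇒ q = -4 or 8. On the upward-sloping branch, q* = 8.
Check: AVC at q = 8 is €53 ≤ P, so revenue covers variable cost.
Profit = P·q − TC = 133·8 − 984 = €80.

Produce at q = 8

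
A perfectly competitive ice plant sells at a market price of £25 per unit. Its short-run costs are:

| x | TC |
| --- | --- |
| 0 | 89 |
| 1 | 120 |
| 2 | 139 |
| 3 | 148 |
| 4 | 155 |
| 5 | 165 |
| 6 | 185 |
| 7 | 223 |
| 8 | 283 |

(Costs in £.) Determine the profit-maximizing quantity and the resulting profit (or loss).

x = 6; profit = -£35

Compute π = P·x − TC at each output: x=0: -89; x=1: -95; x=2: -89; x=3: -73; x=4: -55; x=5: -40; x=6: -35; x=7: -48; x=8: -83.
Profit is maximized at x = 6. AVC there is 96/6 = £16 ≤ P, so producing beats shutting down (which would give -£89).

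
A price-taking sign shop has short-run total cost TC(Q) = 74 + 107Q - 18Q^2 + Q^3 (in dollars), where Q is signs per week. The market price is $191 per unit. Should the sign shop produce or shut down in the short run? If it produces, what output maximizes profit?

Produce at Q = 14

Variable cost is VC = 107Q - 18Q^2 + Q^3, so AVC = VC/Q = 107 - 18Q + Q^2 and MC = dTC/dQ = 107 - 36Q + 3Q^2.
The AVC parabola has its vertex at Q = 18/2 = 9, where AVC = 107 - 18·9 + 9^2 = $26.
P = $191 exceeds min AVC = $26, so the firm stays open.
Set P = MC: 191 = 107 - 36Q + 3Q^2 → -84 - 36Q + 3Q^2 = 0. The roots are Q = -2 and Q = 14; the profit-maximizing output is on the rising part of MC, so Q* = 14.
Check: AVC at Q = 14 is $51 ≤ P, so revenue covers variable cost.
Profit = P·Q − TC = 191·14 − 788 = $1886.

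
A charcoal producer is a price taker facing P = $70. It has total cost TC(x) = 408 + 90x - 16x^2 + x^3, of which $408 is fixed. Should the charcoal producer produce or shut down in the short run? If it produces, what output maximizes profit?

Variable cost is VC = 90x - 16x^2 + x^3, so AVC = VC/x = 90 - 16x + x^2 and MC = dTC/dx = 90 - 32x + 3x^2.
AVC is minimized where dAVC/dx = -16 + 2x = 0, at x = 8; min AVC = 90 - 16·8 + 8^2 = $26.
Since P = $70 ≥ min AVC = $26, price covers variable cost and the firm should produce.
Set P = MC: 70 = 90 - 32x + 3x^2 → 20 - 32x + 3x^2 = 0. The roots are x = 2/3 and x = 10; the profit-maximizing output is on the rising part of MC, so x* = 10.
Check: AVC at x = 10 is $30 ≤ P, so revenue covers variable cost.
Profit = P·x − TC = 70·10 − 708 = -$8, a loss, but smaller than the $408 fixed cost the firm would lose by shutting down.

Produce at x = 10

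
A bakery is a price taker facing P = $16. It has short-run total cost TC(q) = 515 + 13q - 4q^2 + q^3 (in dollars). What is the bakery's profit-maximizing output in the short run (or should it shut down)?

Strip out fixed cost: VC = 13q - 4q^2 + q^3. Then AVC = 13 - 4q + q^2 and MC = 13 - 8q + 3q^2.
The AVC parabola has its vertex at q = 4/2 = 2, where AVC = 13 - 4·2 + 2^2 = $9.
P = $16 exceeds min AVC = $9, so the firm stays open.
P = MC gives -3 - 8q + 3q^2 = 0, with roots -1/3 and 3. Take the larger (rising MC): q* = 3.
Check: AVC at q = 3 is $10 ≤ P, so revenue covers variable cost.
Profit = P·q − TC = 16·3 − 545 = -$497, a loss, but smaller than the $515 fixed cost the firm would lose by shutting down.

Produce at q = 3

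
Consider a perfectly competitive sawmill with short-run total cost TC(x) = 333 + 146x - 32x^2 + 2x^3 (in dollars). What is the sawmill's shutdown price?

$18 per unit

The shutdown price is the minimum of AVC. VC = 146x - 32x^2 + 2x^3, so AVC = 146 - 32x + 2x^2.
dAVC/dx = -32 + 4x = 0 gives x = 8. min AVC = 146 - 32·8 + 2·8^2 = 18.
For P < $18 the firm produces nothing.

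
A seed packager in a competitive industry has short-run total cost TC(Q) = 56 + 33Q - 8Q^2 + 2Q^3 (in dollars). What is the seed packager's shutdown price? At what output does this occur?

$25 per unit, at Q = 2

Short-run supply begins at min AVC. From VC = 33Q - 8Q^2 + 2Q^3, AVC = 33 - 8Q + 2Q^2.
At the minimum of AVC, MC = AVC. MC = 33 - 16Q + 6Q^2; setting MC = AVC gives 4Q^2 - 8Q = 0, so Q = 2. min AVC = 25.
The firm shuts down for any P below $25.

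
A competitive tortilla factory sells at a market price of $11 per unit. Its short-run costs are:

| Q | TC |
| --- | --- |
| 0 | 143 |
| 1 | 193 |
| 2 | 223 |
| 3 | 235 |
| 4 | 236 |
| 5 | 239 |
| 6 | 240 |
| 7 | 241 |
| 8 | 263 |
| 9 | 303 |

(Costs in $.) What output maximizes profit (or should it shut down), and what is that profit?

Compute π = P·Q − TC at each output: Q=0: -143; Q=1: -182; Q=2: -201; Q=3: -202; Q=4: -192; Q=5: -184; Q=6: -174; Q=7: -164; Q=8: -175; Q=9: -204.
Profit is highest at Q = 0. Equivalently, the lowest AVC in the table is 98/7 ≈ $14 at Q = 7, and P = $11 falls below it — price never covers variable cost, so the firm shuts down and loses only its fixed cost.

Q = 0 (shut down); profit = -$143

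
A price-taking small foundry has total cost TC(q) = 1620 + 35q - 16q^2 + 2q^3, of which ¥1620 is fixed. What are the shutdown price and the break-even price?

Shutdown price = min AVC. AVC = 35 - 16q + 2q^2, with vertex at q = 4 and minimum ¥3.
ATC = 1620/q + 35 - 16q + 2q^2. Setting dATC/dq = −1620/q^2 − 16 + 4q = 0 gives q = 9 (since 4·9^3 − 16·9^2 = 1620).
min ATC = 1620/9 + 35 − 16·9 + 2·9^2 = ¥233. That is the break-even price.
For ¥3 ≤ P < ¥233 the firm produces at a loss; below ¥3 it shuts down.

Shutdown price = ¥3; break-even price = ¥233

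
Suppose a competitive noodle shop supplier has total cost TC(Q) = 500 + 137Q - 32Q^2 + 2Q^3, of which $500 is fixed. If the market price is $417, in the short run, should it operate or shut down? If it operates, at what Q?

Produce at Q = 14

From TC, MC = TC'(Q) = 137 - 64Q + 6Q^2 and AVC = VC/Q = 137 - 32Q + 2Q^2.
AVC hits its minimum where MC = AVC, at Q = 8, giving min AVC = 137 - 32·8 + 2·8^2 = $9.
P = $417 exceeds min AVC = $9, so the firm stays open.
P = MC gives -280 - 64Q + 6Q^2 = 0, with roots -10/3 and 14. Take the larger (rising MC): Q* = 14.
Check: AVC at Q = 14 is $81 ≤ P, so revenue covers variable cost.
Profit = P·Q − TC = 417·14 − 1634 = $4204.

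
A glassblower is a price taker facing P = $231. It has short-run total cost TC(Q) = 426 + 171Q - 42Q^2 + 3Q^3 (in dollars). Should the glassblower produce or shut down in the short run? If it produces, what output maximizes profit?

Produce at Q = 10

Strip out fixed cost: VC = 171Q - 42Q^2 + 3Q^3. Then AVC = 171 - 42Q + 3Q^2 and MC = 171 - 84Q + 9Q^2.
The AVC parabola has its vertex at Q = 42/6 = 7, where AVC = 171 - 42·7 + 3·7^2 = $24.
Because $231 ≥ $24, revenue can cover variable cost; the firm operates.
Set P = MC: 231 = 171 - 84Q + 9Q^2 → -60 - 84Q + 9Q^2 = 0. The roots are Q = -2/3 and Q = 10; the profit-maximizing output is on the rising part of MC, so Q* = 10.
Check: AVC at Q = 10 is $51 ≤ P, so revenue covers variable cost.
Profit = P·Q − TC = 231·10 − 936 = $1374.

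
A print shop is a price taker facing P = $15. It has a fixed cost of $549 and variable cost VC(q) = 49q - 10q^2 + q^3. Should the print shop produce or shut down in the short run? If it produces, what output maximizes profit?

Shut down

Strip out fixed cost: VC = 49q - 10q^2 + q^3. Then AVC = 49 - 10q + q^2 and MC = 49 - 20q + 3q^2.
The AVC parabola has its vertex at q = 10/2 = 5, where AVC = 49 - 10·5 + 5^2 = $24.
P = $15 lies below min AVC = $24; no output level covers variable cost.
Shutting down limits the loss to fixed cost, $549.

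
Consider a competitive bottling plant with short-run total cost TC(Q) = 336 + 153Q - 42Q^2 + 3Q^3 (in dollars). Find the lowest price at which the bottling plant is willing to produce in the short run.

Short-run supply begins at min AVC. From VC = 153Q - 42Q^2 + 3Q^3, AVC = 153 - 42Q + 3Q^2.
At the minimum of AVC, MC = AVC. MC = 153 - 84Q + 9Q^2; setting MC = AVC gives 6Q^2 - 42Q = 0, so Q = 7. min AVC = 6.
The firm shuts down for any P below $6.

$6 per unit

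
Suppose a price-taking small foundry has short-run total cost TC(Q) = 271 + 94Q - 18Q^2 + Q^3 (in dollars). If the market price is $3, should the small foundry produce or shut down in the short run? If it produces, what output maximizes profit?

Shut down

From TC, MC = TC'(Q) = 94 - 36Q + 3Q^2 and AVC = VC/Q = 94 - 18Q + Q^2.
AVC is minimized where dAVC/dQ = -18 + 2Q = 0, at Q = 9; min AVC = 94 - 18·9 + 9^2 = $13.
With P < min AVC ($3 < $13), every unit sold adds to the loss.
Shutting down limits the loss to fixed cost, $271.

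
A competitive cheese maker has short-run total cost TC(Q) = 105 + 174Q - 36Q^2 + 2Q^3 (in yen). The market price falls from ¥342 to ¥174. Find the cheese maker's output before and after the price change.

MC = 174 - 72Q + 6Q^2; the shutdown threshold is min AVC = ¥12 (at Q = 9).
With P = ¥342 above the shutdown price, P = MC gives Q = 14.
At P = ¥174 ≥ min AVC, set P = MC: Q = 12. The firm stays open but cuts output.

Output falls from 14 to 12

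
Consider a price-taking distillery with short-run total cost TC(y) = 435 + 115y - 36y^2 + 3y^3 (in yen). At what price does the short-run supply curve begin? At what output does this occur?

¥7 per unit, at y = 6

The firm shuts down when price falls below the minimum of average variable cost. AVC = VC/y = 115 - 36y + 3y^2.
At the minimum of AVC, MC = AVC. MC = 115 - 72y + 9y^2; setting MC = AVC gives 6y^2 - 36y = 0, so y = 6. min AVC = 7.
So the shutdown price is ¥7.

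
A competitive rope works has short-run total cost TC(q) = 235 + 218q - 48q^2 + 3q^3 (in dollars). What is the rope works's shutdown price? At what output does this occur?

Short-run supply begins at min AVC. From VC = 218q - 48q^2 + 3q^3, AVC = 218 - 48q + 3q^2.
At the minimum of AVC, MC = AVC. MC = 218 - 96q + 9q^2; setting MC = AVC gives 6q^2 - 48q = 0, so q = 8. min AVC = 26.
So the shutdown price is $26.

$26 per unit, at q = 8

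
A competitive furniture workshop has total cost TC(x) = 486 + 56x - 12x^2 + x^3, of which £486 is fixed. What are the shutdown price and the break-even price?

Shutdown price = £20; break-even price = £83

AVC = 56 - 12x + x^2; minimized at x = 6, giving min AVC = £20. That is the shutdown price.
ATC = 486/x + 56 - 12x + x^2. Setting dATC/dx = −486/x^2 − 12 + 2x = 0 gives x = 9 (since 2·9^3 − 12·9^2 = 486).
min ATC = 486/9 + 56 − 12·9 + 9^2 = £83. That is the break-even price.
For £20 ≤ P < £83 the firm produces at a loss; below £20 it shuts down.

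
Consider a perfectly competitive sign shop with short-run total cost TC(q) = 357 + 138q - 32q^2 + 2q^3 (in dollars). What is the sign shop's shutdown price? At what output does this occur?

$10 per unit, at q = 8

The shutdown price is the minimum of AVC. VC = 138q - 32q^2 + 2q^3, so AVC = 138 - 32q + 2q^2.
dAVC/dq = -32 + 4q = 0 gives q = 8. min AVC = 138 - 32·8 + 2·8^2 = 10.
For P < $10 the firm produces nothing.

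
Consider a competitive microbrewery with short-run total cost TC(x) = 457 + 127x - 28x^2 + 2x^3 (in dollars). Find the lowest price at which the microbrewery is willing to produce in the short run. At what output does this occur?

Short-run supply begins at min AVC. From VC = 127x - 28x^2 + 2x^3, AVC = 127 - 28x + 2x^2.
At the minimum of AVC, MC = AVC. MC = 127 - 56x + 6x^2; setting MC = AVC gives 4x^2 - 28x = 0, so x = 7. min AVC = 29.
So the shutdown price is $29.

$29 per unit, at x = 7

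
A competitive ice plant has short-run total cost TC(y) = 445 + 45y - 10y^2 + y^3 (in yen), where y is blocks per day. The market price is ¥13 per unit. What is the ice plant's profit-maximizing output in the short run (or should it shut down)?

Shut down

From TC, MC = TC'(y) = 45 - 20y + 3y^2 and AVC = VC/y = 45 - 10y + y^2.
AVC is minimized where dAVC/dy = -10 + 2y = 0, at y = 5; min AVC = 45 - 10·5 + 5^2 = ¥20.
Since P = ¥13 < min AVC = ¥20, price fails to cover variable cost at any output.
Shutting down limits the loss to fixed cost, ¥445.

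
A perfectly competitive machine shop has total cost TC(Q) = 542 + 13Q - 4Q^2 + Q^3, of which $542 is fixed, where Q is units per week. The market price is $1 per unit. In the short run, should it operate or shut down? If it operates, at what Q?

From TC, MC = TC'(Q) = 13 - 8Q + 3Q^2 and AVC = VC/Q = 13 - 4Q + Q^2.
AVC is minimized where dAVC/dQ = -4 + 2Q = 0, at Q = 2; min AVC = 13 - 4·2 + 2^2 = $9.
With P < min AVC ($1 < $9), every unit sold adds to the loss.
The firm minimizes its loss by shutting down and losing only its fixed cost of $542.

Shut down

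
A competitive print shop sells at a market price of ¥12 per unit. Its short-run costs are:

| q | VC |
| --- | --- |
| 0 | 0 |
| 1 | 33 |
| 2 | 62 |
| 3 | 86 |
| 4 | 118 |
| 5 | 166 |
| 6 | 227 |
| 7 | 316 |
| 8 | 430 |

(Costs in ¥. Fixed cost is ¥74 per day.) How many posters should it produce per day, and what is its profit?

Tabulate TR − TC: q=0: -74; q=1: -95; q=2: -112; q=3: -124; q=4: -144; q=5: -180; q=6: -229; q=7: -306; q=8: -408.
Profit is highest at q = 0. Equivalently, the lowest AVC in the table is 86/3 ≈ ¥28.67 at q = 3, and P = ¥12 falls below it — price never covers variable cost, so the firm shuts down and loses only its fixed cost.

q = 0 (shut down); profit = -¥74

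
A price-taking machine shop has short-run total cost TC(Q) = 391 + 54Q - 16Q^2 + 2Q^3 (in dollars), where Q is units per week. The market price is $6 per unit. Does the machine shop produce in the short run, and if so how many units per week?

Shut down

From TC, MC = TC'(Q) = 54 - 32Q + 6Q^2 and AVC = VC/Q = 54 - 16Q + 2Q^2.
AVC is minimized where dAVC/dQ = -16 + 4Q = 0, at Q = 4; min AVC = 54 - 16·4 + 2·4^2 = $22.
Since P = $6 < min AVC = $22, price fails to cover variable cost at any output.
The firm minimizes its loss by shutting down and losing only its fixed cost of $391.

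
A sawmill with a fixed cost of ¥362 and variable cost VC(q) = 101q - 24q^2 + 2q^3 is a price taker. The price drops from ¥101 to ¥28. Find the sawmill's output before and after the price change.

Output falls from 8 to 0 (the firm shuts down)

AVC = 101 - 24q + 2q^2, minimized at q = 6 where min AVC = ¥29. MC = 101 - 48q + 6q^2.
With P = ¥101 above the shutdown price, P = MC gives q = 8.
At P = ¥28 < min AVC = ¥29, price no longer covers variable cost at any output, so the firm shuts down: q = 0.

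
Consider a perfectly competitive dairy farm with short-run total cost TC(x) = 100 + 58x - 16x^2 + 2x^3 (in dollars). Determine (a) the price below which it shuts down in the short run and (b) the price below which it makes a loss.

Shutdown price = min AVC. AVC = 58 - 16x + 2x^2, with vertex at x = 4 and minimum $26.
ATC = 100/x + 58 - 16x + 2x^2. Setting dATC/dx = −100/x^2 − 16 + 4x = 0 gives x = 5 (since 4·5^3 − 16·5^2 = 100).
min ATC = 100/5 + 58 − 16·5 + 2·5^2 = $48. That is the break-even price.
Between these two prices the firm operates at a loss; above $48 it earns a profit.

Shutdown price = $26; break-even price = $48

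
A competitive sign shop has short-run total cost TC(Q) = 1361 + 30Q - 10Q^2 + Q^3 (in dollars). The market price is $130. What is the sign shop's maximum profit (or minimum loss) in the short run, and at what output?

Profit = -$361 at Q = 10

AVC = 30 - 10Q + Q^2; min AVC = $5 at Q = 5. Since P = $130 ≥ min AVC, the firm produces.
With MC = 30 - 20Q + 3Q^2, P = MC on the upward-sloping part at Q* = 10.
TR = 130·10 = 1300. TC = 1361 + 300 = 1661. Profit = 1300 − 1661 = -$361.
That loss of $361 beats the $1361 the firm would lose by shutting down; producing recovers $1000 of fixed cost.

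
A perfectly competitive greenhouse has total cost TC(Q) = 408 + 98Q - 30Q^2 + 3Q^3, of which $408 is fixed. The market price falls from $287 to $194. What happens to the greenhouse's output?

Output falls from 9 to 8

AVC = 98 - 30Q + 3Q^2, minimized at Q = 5 where min AVC = $23. MC = 98 - 60Q + 9Q^2.
At P = $287 ≥ min AVC, set P = MC on the rising branch: Q = 9.
At P = $194 ≥ min AVC, set P = MC: Q = 8. The firm stays open but cuts output.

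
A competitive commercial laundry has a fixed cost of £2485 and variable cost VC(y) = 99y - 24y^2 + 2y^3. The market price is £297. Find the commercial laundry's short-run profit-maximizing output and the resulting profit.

Profit = -£65 at y = 11

AVC = 99 - 24y + 2y^2; min AVC = £27 at y = 6. Since P = £297 ≥ min AVC, the firm produces.
MC = 99 - 48y + 6y^2. Setting P = MC and taking the root on the rising branch gives y* = 11.
TR = 297·11 = 3267. TC = 2485 + 847 = 3332. Profit = 3267 − 3332 = -£65.
That loss of £65 beats the £2485 the firm would lose by shutting down; producing recovers £2420 of fixed cost.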